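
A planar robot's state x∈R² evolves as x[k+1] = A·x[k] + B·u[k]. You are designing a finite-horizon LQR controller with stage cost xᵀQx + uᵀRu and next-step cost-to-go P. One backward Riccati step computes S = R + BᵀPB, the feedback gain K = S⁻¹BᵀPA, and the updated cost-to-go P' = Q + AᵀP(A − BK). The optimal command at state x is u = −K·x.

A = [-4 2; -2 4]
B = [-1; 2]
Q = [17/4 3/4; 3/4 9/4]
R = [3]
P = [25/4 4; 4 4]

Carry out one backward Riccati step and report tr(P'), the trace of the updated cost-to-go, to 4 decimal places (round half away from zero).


BᵀP = [1.7500 4.0000]
S = R + BᵀPB = [3] + [6.2500] = [9.2500]
BᵀPA = [-15.0000 19.5000]
K = S⁻¹·BᵀPA = [-1.6216 2.1081]
A−BK = [-5.6216 4.1081; 1.2432 -0.2162]
AᵀP(A−BK) = [155.6757 -130.3784; -130.3784 111.8919]
P' = Q + AᵀP(A−BK) = [159.9257 -129.6284; -129.6284 114.1419]
tr(P') = 274.0676

274.0676


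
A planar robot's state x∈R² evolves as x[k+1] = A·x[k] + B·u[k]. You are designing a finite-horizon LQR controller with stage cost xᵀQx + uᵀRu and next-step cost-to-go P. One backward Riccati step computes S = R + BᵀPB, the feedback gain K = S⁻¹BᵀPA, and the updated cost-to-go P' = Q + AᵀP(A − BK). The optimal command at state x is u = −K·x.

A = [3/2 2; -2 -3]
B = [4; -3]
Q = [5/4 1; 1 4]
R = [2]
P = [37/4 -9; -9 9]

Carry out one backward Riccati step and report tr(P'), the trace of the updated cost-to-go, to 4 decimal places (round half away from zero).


BᵀP = [64.0000 -63.0000]
S = R + BᵀPB = [2] + [445.0000] = [447.0000]
BᵀPA = [222.0000 317.0000]
K = S⁻¹·BᵀPA = [0.4966 0.7092]
A−BK = [-0.4866 -0.8367; -0.5101 -0.8725]
AᵀP(A−BK) = [0.5575 0.8138; 0.8138 1.1924]
P' = Q + AᵀP(A−BK) = [1.8075 1.8138; 1.8138 5.1924]
tr(P') = 6.9999

6.9999


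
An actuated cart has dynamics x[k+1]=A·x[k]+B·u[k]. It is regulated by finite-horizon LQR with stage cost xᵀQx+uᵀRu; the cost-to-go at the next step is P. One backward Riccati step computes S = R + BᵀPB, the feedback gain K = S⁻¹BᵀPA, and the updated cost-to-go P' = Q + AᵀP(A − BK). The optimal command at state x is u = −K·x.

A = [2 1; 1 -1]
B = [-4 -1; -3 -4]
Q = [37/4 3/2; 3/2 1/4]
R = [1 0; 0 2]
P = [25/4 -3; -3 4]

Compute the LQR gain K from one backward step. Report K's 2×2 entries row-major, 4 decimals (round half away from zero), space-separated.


-0.5277 -0.3722 0.1439 0.5120

BᵀP = [-16.0000 0.0000; 5.7500 -13.0000]
S = R + BᵀPB = [1 0; 0 2] + [64.0000 16.0000; 16.0000 46.2500] = [65.0000 16.0000; 16.0000 48.2500]
BᵀPA = [-32.0000 -16.0000; -1.5000 18.7500]
K = S⁻¹·BᵀPA = [-0.5277 -0.3722; 0.1439 0.5120]
A−BK = [0.0330 0.0233; -0.0076 -0.0685]
AᵀP(A−BK) = [0.3284 0.3580; 0.3580 0.6946]
P' = Q + AᵀP(A−BK) = [9.5784 1.8580; 1.8580 0.9446]
tr(P') = 10.5230


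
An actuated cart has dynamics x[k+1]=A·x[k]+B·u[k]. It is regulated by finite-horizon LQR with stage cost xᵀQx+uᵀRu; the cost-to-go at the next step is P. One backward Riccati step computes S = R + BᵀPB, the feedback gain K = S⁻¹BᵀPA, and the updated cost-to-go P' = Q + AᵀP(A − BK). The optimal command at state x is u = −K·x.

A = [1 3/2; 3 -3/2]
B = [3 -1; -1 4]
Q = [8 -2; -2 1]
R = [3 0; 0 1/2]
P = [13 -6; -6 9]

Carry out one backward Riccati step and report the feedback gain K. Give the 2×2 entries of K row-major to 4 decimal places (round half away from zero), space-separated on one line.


0.5924 0.3871 0.8741 -0.2885

BᵀP = [45.0000 -27.0000; -37.0000 42.0000]
S = R + BᵀPB = [3 0; 0 1/2] + [162.0000 -153.0000; -153.0000 205.0000] = [165.0000 -153.0000; -153.0000 205.5000]
BᵀPA = [-36.0000 108.0000; 89.0000 -118.5000]
K = S⁻¹·BᵀPA = [0.5924 0.3871; 0.8741 -0.2885]
A−BK = [0.0970 0.0504; 0.0959 0.0409]
AᵀP(A−BK) = [1.5282 0.6078; 0.6078 0.5144]
P' = Q + AᵀP(A−BK) = [9.5282 -1.3922; -1.3922 1.5144]
tr(P') = 11.0426


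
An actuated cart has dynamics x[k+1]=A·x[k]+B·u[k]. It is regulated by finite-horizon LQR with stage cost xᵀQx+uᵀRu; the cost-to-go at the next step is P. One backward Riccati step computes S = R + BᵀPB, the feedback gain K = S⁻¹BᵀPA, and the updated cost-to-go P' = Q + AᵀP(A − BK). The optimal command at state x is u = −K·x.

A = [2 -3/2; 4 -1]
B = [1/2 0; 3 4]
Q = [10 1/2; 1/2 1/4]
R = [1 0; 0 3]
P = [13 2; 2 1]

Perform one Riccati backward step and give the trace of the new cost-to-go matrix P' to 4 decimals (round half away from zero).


BᵀP = [12.5000 4.0000; 8.0000 4.0000]
S = R + BᵀPB = [1 0; 0 3] + [18.2500 16.0000; 16.0000 16.0000] = [19.2500 16.0000; 16.0000 19.0000]
BᵀPA = [41.0000 -22.7500; 32.0000 -16.0000]
K = S⁻¹·BᵀPA = [2.4328 -1.6059; -0.3645 0.5103]
A−BK = [0.7836 -0.6970; -1.8405 1.7768]
AᵀP(A−BK) = [11.9180 -9.4852; -9.4852 7.8793]
P' = Q + AᵀP(A−BK) = [21.9180 -8.9852; -8.9852 8.1293]
tr(P') = 30.0473

30.0473


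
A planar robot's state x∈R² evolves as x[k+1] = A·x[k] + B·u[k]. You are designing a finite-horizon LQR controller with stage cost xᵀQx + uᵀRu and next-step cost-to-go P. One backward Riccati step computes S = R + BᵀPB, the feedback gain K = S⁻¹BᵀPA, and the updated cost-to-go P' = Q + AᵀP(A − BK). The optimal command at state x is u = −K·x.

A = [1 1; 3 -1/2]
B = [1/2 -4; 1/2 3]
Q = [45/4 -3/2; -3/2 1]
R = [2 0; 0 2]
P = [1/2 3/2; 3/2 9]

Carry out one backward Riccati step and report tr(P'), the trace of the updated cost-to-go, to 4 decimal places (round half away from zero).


BᵀP = [1.0000 5.2500; 2.5000 21.0000]
S = R + BᵀPB = [2 0; 0 2] + [3.1250 11.7500; 11.7500 53.0000] = [5.1250 11.7500; 11.7500 55.0000]
BᵀPA = [16.7500 -1.6250; 65.5000 -8.0000]
K = S⁻¹·BᵀPA = [1.0543 0.0322; 0.9657 -0.1523]
A−BK = [4.3355 0.3746; -0.4242 -0.0591]
AᵀP(A−BK) = [9.5889 0.1886; 0.1886 0.0837]
P' = Q + AᵀP(A−BK) = [20.8389 -1.3114; -1.3114 1.0837]
tr(P') = 21.9225

21.9225


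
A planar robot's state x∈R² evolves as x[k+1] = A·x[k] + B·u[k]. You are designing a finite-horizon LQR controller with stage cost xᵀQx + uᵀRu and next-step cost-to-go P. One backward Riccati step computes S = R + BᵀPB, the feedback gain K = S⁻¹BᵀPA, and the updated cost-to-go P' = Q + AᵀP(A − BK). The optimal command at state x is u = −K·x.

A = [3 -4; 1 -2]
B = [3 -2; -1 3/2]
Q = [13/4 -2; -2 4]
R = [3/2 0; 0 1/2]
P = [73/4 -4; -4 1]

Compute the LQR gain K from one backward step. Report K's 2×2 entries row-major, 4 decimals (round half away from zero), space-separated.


BᵀP = [58.7500 -13.0000; -42.5000 9.5000]
S = R + BᵀPB = [3/2 0; 0 1/2] + [189.2500 -137.0000; -137.0000 99.2500] = [190.7500 -137.0000; -137.0000 99.7500]
BᵀPA = [163.2500 -209.0000; -118.0000 151.0000]
K = S⁻¹·BᵀPA = [0.4575 -0.6223; -0.5546 0.6591]
A−BK = [0.5183 -0.8149; 2.2894 -3.6109]
AᵀP(A−BK) = [1.1189 -1.6361; -1.6361 2.4157]
P' = Q + AᵀP(A−BK) = [4.3689 -3.6361; -3.6361 6.4157]
tr(P') = 10.7846

0.4575 -0.6223 -0.5546 0.6591


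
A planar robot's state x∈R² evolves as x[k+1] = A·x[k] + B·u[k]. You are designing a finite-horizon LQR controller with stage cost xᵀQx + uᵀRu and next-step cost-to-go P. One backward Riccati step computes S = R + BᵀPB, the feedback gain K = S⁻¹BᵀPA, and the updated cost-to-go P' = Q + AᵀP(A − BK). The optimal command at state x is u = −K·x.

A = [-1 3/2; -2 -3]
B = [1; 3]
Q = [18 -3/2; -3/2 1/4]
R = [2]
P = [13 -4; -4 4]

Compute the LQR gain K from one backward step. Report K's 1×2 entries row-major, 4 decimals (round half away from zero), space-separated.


-0.6296 -0.8333

BᵀP = [1.0000 8.0000]
S = R + BᵀPB = [2] + [25.0000] = [27.0000]
BᵀPA = [-17.0000 -22.5000]
K = S⁻¹·BᵀPA = [-0.6296 -0.8333]
A−BK = [-0.3704 2.3333; -0.1111 -0.5000]
AᵀP(A−BK) = [2.2963 -9.6667; -9.6667 82.5000]
P' = Q + AᵀP(A−BK) = [20.2963 -11.1667; -11.1667 82.7500]
tr(P') = 103.0463


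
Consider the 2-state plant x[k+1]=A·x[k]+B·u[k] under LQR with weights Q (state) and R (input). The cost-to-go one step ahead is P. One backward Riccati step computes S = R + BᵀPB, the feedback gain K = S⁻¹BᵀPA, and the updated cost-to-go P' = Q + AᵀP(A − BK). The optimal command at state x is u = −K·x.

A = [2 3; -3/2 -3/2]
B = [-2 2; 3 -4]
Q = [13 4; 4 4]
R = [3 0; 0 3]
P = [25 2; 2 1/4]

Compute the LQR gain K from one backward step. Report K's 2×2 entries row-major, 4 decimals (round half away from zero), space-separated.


-0.5800 -0.9000 0.4800 0.7200

BᵀP = [-44.0000 -3.2500; 42.0000 3.0000]
S = R + BᵀPB = [3 0; 0 3] + [78.2500 -75.0000; -75.0000 72.0000] = [81.2500 -75.0000; -75.0000 75.0000]
BᵀPA = [-83.1250 -127.1250; 79.5000 121.5000]
K = S⁻¹·BᵀPA = [-0.5800 -0.9000; 0.4800 0.7200]
A−BK = [-0.1200 -0.2400; 2.1600 4.0800]
AᵀP(A−BK) = [2.1900 3.5100; 3.5100 5.6700]
P' = Q + AᵀP(A−BK) = [15.1900 7.5100; 7.5100 9.6700]
tr(P') = 24.8600


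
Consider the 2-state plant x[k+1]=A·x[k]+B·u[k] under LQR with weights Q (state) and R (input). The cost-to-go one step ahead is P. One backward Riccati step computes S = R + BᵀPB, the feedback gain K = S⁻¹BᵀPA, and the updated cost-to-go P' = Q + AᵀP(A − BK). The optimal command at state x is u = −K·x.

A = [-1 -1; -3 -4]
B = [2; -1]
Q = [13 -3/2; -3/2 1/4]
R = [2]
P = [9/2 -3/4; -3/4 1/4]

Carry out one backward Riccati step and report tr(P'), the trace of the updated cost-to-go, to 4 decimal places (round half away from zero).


16.8038

BᵀP = [9.7500 -1.7500]
S = R + BᵀPB = [2] + [21.2500] = [23.2500]
BᵀPA = [-4.5000 -2.7500]
K = S⁻¹·BᵀPA = [-0.1935 -0.1183]
A−BK = [-0.6129 -0.7634; -3.1935 -4.1183]
AᵀP(A−BK) = [1.3790 1.7177; 1.7177 2.1747]
P' = Q + AᵀP(A−BK) = [14.3790 0.2177; 0.2177 2.4247]
tr(P') = 16.8038


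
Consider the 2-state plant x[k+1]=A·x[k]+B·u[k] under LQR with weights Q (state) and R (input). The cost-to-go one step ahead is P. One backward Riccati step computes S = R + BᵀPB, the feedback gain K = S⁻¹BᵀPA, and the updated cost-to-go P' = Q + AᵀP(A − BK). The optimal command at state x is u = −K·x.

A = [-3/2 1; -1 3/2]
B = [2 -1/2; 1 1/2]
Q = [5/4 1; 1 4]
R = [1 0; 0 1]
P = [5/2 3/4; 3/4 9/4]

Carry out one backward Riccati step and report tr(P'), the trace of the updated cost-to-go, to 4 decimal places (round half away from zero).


BᵀP = [5.7500 3.7500; -0.8750 0.7500]
S = R + BᵀPB = [1 0; 0 1] + [15.2500 -1.0000; -1.0000 0.8125] = [16.2500 -1.0000; -1.0000 1.8125]
BᵀPA = [-12.3750 11.3750; 0.5625 0.2500]
K = S⁻¹·BᵀPA = [-0.7685 0.7334; -0.1137 0.5426]
A−BK = [-0.0198 -0.1955; -0.1746 0.4953]
AᵀP(A−BK) = [0.6783 -0.7920; -0.7920 1.3346]
P' = Q + AᵀP(A−BK) = [1.9283 0.2080; 0.2080 5.3346]
tr(P') = 7.2629

7.2629


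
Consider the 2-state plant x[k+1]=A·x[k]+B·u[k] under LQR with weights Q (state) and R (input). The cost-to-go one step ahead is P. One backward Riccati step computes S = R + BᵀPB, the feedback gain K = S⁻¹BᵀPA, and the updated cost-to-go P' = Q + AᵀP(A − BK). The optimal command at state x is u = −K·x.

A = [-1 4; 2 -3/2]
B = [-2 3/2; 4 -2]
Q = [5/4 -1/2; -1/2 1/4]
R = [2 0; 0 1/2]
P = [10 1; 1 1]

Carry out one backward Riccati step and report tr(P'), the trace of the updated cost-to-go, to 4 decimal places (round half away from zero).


17.1518

BᵀP = [-16.0000 2.0000; 13.0000 -0.5000]
S = R + BᵀPB = [2 0; 0 1/2] + [40.0000 -28.0000; -28.0000 20.5000] = [42.0000 -28.0000; -28.0000 21.0000]
BᵀPA = [20.0000 -67.0000; -14.0000 52.7500]
K = S⁻¹·BᵀPA = [0.2857 0.7143; -0.2857 3.4643]
A−BK = [0.0000 0.2321; 0.2857 2.5714]
AᵀP(A−BK) = [0.2857 0.7143; 0.7143 15.3661]
P' = Q + AᵀP(A−BK) = [1.5357 0.2143; 0.2143 15.6161]
tr(P') = 17.1518


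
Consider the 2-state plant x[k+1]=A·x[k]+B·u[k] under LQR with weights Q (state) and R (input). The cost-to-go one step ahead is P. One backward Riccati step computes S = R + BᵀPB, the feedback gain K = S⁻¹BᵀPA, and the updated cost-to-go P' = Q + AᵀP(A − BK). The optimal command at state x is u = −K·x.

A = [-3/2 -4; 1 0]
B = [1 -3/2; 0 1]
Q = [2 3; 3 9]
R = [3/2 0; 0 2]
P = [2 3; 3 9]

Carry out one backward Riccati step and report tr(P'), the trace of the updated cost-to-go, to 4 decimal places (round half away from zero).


BᵀP = [2.0000 3.0000; 0.0000 4.5000]
S = R + BᵀPB = [3/2 0; 0 2] + [2.0000 0.0000; 0.0000 4.5000] = [3.5000 0.0000; 0.0000 6.5000]
BᵀPA = [0.0000 -8.0000; 4.5000 0.0000]
K = S⁻¹·BᵀPA = [0.0000 -2.2857; 0.6923 0.0000]
A−BK = [-0.4615 -1.7143; 0.3077 0.0000]
AᵀP(A−BK) = [1.3846 0.0000; 0.0000 13.7143]
P' = Q + AᵀP(A−BK) = [3.3846 3.0000; 3.0000 22.7143]
tr(P') = 26.0989

26.0989


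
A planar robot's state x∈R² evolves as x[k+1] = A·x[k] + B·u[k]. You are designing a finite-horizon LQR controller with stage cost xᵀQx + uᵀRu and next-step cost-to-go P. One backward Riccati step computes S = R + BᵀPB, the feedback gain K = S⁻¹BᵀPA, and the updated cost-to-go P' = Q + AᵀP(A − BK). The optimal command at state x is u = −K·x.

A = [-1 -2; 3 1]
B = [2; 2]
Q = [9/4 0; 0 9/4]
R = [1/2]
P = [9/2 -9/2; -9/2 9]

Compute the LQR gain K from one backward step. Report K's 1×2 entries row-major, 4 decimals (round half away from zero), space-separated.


1.4595 0.4865

BᵀP = [0.0000 9.0000]
S = R + BᵀPB = [1/2] + [18.0000] = [18.5000]
BᵀPA = [27.0000 9.0000]
K = S⁻¹·BᵀPA = [1.4595 0.4865]
A−BK = [-3.9189 -2.9730; 0.0811 0.0270]
AᵀP(A−BK) = [73.0946 54.3649; 54.3649 40.6216]
P' = Q + AᵀP(A−BK) = [75.3446 54.3649; 54.3649 42.8716]
tr(P') = 118.2162


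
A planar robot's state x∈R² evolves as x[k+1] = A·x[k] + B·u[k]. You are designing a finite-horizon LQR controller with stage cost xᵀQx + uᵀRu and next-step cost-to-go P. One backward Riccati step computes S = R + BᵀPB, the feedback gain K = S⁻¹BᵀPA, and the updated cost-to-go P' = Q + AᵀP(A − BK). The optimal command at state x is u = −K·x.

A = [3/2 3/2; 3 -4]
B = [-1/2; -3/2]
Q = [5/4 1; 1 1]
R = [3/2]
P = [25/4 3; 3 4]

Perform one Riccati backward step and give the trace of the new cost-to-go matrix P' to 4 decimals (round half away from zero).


BᵀP = [-7.6250 -7.5000]
S = R + BᵀPB = [3/2] + [15.0625] = [16.5625]
BᵀPA = [-33.9375 18.5625]
K = S⁻¹·BᵀPA = [-2.0491 1.1208]
A−BK = [0.4755 2.0604; -0.0736 -2.3189]
AᵀP(A−BK) = [7.5226 -0.4019; -0.4019 21.2585]
P' = Q + AᵀP(A−BK) = [8.7726 0.5981; 0.5981 22.2585]
tr(P') = 31.0311

31.0311


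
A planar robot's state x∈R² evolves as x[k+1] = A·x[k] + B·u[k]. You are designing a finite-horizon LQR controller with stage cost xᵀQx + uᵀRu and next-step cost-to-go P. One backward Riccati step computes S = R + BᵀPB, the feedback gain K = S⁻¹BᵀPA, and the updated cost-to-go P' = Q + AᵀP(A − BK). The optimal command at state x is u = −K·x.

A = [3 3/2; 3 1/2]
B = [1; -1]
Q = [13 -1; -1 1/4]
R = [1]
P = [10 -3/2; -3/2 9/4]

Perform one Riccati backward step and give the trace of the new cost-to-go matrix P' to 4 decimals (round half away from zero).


BᵀP = [11.5000 -3.7500]
S = R + BᵀPB = [1] + [15.2500] = [16.2500]
BᵀPA = [23.2500 15.3750]
K = S⁻¹·BᵀPA = [1.4308 0.9462]
A−BK = [1.5692 0.5538; 4.4308 1.4462]
AᵀP(A−BK) = [49.9846 17.3769; 17.3769 6.2654]
P' = Q + AᵀP(A−BK) = [62.9846 16.3769; 16.3769 6.5154]
tr(P') = 69.5000

69.5000


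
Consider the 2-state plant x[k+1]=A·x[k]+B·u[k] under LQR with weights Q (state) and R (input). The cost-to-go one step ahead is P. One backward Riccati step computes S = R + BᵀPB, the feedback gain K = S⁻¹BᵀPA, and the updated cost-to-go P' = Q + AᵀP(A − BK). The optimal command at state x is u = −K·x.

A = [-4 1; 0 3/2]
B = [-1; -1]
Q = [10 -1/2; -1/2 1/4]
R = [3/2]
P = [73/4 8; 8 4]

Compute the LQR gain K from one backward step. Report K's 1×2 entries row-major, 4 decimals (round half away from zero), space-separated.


2.6415 -1.1132

BᵀP = [-26.2500 -12.0000]
S = R + BᵀPB = [3/2] + [38.2500] = [39.7500]
BᵀPA = [105.0000 -44.2500]
K = S⁻¹·BᵀPA = [2.6415 -1.1132]
A−BK = [-1.3585 -0.1132; 2.6415 0.3868]
AᵀP(A−BK) = [14.6415 -4.1132; -4.1132 1.9906]
P' = Q + AᵀP(A−BK) = [24.6415 -4.6132; -4.6132 2.2406]
tr(P') = 26.8821


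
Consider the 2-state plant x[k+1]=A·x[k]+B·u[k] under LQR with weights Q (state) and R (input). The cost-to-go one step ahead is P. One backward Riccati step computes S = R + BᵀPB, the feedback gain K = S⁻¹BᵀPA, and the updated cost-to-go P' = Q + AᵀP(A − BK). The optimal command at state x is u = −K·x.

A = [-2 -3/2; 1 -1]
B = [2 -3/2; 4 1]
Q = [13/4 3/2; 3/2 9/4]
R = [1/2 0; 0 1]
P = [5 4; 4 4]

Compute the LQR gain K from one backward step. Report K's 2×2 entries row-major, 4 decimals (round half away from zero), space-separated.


BᵀP = [26.0000 24.0000; -3.5000 -2.0000]
S = R + BᵀPB = [1/2 0; 0 1] + [148.0000 -15.0000; -15.0000 3.2500] = [148.5000 -15.0000; -15.0000 4.2500]
BᵀPA = [-28.0000 -63.0000; 5.0000 7.2500]
K = S⁻¹·BᵀPA = [-0.1083 -0.3915; 0.7941 0.3241]
A−BK = [-0.5922 -0.2308; 0.6393 0.2419]
AᵀP(A−BK) = [0.9960 0.4174; 0.4174 0.2355]
P' = Q + AᵀP(A−BK) = [4.2460 1.9174; 1.9174 2.4855]
tr(P') = 6.7315

-0.1083 -0.3915 0.7941 0.3241


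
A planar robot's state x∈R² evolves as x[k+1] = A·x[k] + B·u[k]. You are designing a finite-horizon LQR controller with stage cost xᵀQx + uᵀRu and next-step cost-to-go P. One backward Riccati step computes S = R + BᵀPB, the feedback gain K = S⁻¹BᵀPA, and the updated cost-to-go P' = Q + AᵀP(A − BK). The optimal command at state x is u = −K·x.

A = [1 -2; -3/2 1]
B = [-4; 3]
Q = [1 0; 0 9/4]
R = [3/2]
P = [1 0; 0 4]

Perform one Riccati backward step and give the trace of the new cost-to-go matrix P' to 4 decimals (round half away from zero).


4.7266

BᵀP = [-4.0000 12.0000]
S = R + BᵀPB = [3/2] + [52.0000] = [53.5000]
BᵀPA = [-22.0000 20.0000]
K = S⁻¹·BᵀPA = [-0.4112 0.3738]
A−BK = [-0.6449 -0.5047; -0.2664 -0.1215]
AᵀP(A−BK) = [0.9533 0.2243; 0.2243 0.5234]
P' = Q + AᵀP(A−BK) = [1.9533 0.2243; 0.2243 2.7734]
tr(P') = 4.7266


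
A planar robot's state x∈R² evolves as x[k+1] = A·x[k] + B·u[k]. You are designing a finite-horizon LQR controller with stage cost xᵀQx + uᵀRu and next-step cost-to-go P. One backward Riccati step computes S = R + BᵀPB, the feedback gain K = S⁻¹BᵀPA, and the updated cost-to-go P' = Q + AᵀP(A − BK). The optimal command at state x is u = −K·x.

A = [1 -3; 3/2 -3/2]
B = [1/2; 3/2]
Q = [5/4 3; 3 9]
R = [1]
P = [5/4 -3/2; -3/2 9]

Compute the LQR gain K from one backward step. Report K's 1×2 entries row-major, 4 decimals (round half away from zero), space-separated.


BᵀP = [-1.6250 12.7500]
S = R + BᵀPB = [1] + [18.3125] = [19.3125]
BᵀPA = [17.5000 -14.2500]
K = S⁻¹·BᵀPA = [0.9061 -0.7379]
A−BK = [0.5469 -2.6311; 0.1408 -0.3932]
AᵀP(A−BK) = [1.1424 -2.0874; -2.0874 7.4854]
P' = Q + AᵀP(A−BK) = [2.3924 0.9126; 0.9126 16.4854]
tr(P') = 18.8778

0.9061 -0.7379


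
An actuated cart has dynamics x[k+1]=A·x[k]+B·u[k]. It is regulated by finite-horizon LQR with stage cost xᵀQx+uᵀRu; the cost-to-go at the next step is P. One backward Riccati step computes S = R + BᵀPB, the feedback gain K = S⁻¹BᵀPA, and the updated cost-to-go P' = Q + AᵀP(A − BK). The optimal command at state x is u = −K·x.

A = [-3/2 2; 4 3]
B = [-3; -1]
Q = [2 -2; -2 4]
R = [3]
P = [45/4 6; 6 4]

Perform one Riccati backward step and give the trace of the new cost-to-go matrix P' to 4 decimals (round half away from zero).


23.9701

BᵀP = [-39.7500 -22.0000]
S = R + BᵀPB = [3] + [141.2500] = [144.2500]
BᵀPA = [-28.3750 -145.5000]
K = S⁻¹·BᵀPA = [-0.1967 -1.0087]
A−BK = [-2.0901 -1.0260; 3.8033 1.9913]
AᵀP(A−BK) = [11.7309 6.6291; 6.6291 6.2392]
P' = Q + AᵀP(A−BK) = [13.7309 4.6291; 4.6291 10.2392]
tr(P') = 23.9701


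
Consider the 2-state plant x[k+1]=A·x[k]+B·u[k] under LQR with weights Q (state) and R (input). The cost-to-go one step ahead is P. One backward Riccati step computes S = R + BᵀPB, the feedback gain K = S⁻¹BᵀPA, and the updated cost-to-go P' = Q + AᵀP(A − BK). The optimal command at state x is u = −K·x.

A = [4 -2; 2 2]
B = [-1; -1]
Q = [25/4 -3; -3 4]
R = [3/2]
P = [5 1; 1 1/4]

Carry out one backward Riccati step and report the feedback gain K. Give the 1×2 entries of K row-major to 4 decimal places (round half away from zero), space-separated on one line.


-3.0286 1.0857

BᵀP = [-6.0000 -1.2500]
S = R + BᵀPB = [3/2] + [7.2500] = [8.7500]
BᵀPA = [-26.5000 9.5000]
K = S⁻¹·BᵀPA = [-3.0286 1.0857]
A−BK = [0.9714 -0.9143; -1.0286 3.0857]
AᵀP(A−BK) = [16.7429 -6.2286; -6.2286 2.6857]
P' = Q + AᵀP(A−BK) = [22.9929 -9.2286; -9.2286 6.6857]
tr(P') = 29.6786


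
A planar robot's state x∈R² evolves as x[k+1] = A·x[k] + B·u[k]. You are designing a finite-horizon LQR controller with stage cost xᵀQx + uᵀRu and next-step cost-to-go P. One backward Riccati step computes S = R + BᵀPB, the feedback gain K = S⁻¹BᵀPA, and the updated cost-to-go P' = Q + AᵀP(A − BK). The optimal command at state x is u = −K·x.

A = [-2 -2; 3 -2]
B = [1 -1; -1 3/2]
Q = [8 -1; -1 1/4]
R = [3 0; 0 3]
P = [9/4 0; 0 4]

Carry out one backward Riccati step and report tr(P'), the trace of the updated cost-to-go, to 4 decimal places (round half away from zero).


35.9206

BᵀP = [2.2500 -4.0000; -2.2500 6.0000]
S = R + BᵀPB = [3 0; 0 3] + [6.2500 -8.2500; -8.2500 11.2500] = [9.2500 -8.2500; -8.2500 14.2500]
BᵀPA = [-16.5000 3.5000; 22.5000 -7.5000]
K = S⁻¹·BᵀPA = [-0.7765 -0.1882; 1.1294 -0.6353]
A−BK = [-0.0941 -2.4471; 0.5294 -1.2353]
AᵀP(A−BK) = [6.7765 -3.8118; -3.8118 20.8941]
P' = Q + AᵀP(A−BK) = [14.7765 -4.8118; -4.8118 21.1441]
tr(P') = 35.9206


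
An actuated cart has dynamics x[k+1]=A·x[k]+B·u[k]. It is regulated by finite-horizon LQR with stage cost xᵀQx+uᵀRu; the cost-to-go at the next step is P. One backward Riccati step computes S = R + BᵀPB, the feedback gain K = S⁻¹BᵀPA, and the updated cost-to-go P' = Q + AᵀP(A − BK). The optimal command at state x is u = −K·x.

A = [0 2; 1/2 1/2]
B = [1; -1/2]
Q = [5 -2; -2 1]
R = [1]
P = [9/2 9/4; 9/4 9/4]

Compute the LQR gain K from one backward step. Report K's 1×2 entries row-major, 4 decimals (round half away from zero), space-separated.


BᵀP = [3.3750 1.1250]
S = R + BᵀPB = [1] + [2.8125] = [3.8125]
BᵀPA = [0.5625 7.3125]
K = S⁻¹·BᵀPA = [0.1475 1.9180]
A−BK = [-0.1475 0.0820; 0.5738 1.4590]
AᵀP(A−BK) = [0.4795 1.7336; 1.7336 9.0369]
P' = Q + AᵀP(A−BK) = [5.4795 -0.2664; -0.2664 10.0369]
tr(P') = 15.5164

0.1475 1.9180


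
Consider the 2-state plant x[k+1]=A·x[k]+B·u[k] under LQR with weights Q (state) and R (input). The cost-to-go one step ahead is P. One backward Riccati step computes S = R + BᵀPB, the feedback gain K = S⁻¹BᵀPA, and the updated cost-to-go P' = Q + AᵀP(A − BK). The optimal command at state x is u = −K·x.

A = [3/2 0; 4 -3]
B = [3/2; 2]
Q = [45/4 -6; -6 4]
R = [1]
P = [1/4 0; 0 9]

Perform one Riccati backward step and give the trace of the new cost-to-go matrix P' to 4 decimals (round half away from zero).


BᵀP = [0.3750 18.0000]
S = R + BᵀPB = [1] + [36.5625] = [37.5625]
BᵀPA = [72.5625 -54.0000]
K = S⁻¹·BᵀPA = [1.9318 -1.4376]
A−BK = [-1.3977 2.1564; 0.1364 -0.1248]
AᵀP(A−BK) = [4.3877 -3.6839; -3.6839 3.3694]
P' = Q + AᵀP(A−BK) = [15.6377 -9.6839; -9.6839 7.3694]
tr(P') = 23.0071

23.0071


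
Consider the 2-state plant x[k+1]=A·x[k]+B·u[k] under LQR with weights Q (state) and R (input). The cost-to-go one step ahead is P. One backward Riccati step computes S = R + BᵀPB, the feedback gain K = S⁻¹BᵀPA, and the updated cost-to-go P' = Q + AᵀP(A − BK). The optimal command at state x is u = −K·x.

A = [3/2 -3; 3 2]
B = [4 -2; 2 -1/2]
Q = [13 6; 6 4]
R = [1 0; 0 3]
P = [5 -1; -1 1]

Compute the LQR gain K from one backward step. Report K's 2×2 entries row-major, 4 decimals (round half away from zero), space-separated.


0.4352 -0.5389 0.2580 0.5948

BᵀP = [18.0000 -2.0000; -9.5000 1.5000]
S = R + BᵀPB = [1 0; 0 3] + [68.0000 -35.0000; -35.0000 18.2500] = [69.0000 -35.0000; -35.0000 21.2500]
BᵀPA = [21.0000 -58.0000; -9.7500 31.5000]
K = S⁻¹·BᵀPA = [0.4352 -0.5389; 0.2580 0.5948]
A−BK = [0.2751 0.3451; 2.2585 3.3751]
AᵀP(A−BK) = [4.6259 6.6155; 6.6155 11.0093]
P' = Q + AᵀP(A−BK) = [17.6259 12.6155; 12.6155 15.0093]
tr(P') = 32.6352


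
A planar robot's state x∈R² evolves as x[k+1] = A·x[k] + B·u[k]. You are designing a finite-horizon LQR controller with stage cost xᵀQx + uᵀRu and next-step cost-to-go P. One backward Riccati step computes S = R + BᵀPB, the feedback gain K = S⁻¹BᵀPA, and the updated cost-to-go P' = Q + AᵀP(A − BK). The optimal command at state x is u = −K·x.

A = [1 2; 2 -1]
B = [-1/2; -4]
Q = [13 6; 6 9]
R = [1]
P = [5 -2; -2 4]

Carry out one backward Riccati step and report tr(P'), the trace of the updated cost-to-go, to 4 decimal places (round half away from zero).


BᵀP = [5.5000 -15.0000]
S = R + BᵀPB = [1] + [57.2500] = [58.2500]
BᵀPA = [-24.5000 26.0000]
K = S⁻¹·BᵀPA = [-0.4206 0.4464]
A−BK = [0.7897 2.2232; 0.3176 0.7854]
AᵀP(A−BK) = [2.6953 6.9356; 6.9356 20.3948]
P' = Q + AᵀP(A−BK) = [15.6953 12.9356; 12.9356 29.3948]
tr(P') = 45.0901

45.0901


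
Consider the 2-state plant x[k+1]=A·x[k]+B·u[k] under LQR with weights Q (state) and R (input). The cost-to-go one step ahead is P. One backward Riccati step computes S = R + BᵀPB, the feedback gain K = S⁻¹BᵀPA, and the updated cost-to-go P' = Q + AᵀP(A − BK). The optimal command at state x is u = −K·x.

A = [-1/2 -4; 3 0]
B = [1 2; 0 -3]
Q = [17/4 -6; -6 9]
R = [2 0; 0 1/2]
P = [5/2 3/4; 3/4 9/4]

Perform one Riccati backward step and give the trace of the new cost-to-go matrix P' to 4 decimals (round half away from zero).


BᵀP = [2.5000 0.7500; 2.7500 -5.2500]
S = R + BᵀPB = [2 0; 0 1/2] + [2.5000 2.7500; 2.7500 21.2500] = [4.5000 2.7500; 2.7500 21.7500]
BᵀPA = [1.0000 -10.0000; -17.1250 -11.0000]
K = S⁻¹·BᵀPA = [0.7623 -2.0734; -0.8837 -0.2436]
A−BK = [0.5052 -1.4394; 0.3488 -0.7308]
AᵀP(A−BK) = [2.7287 -6.0983; -6.0983 16.5869]
P' = Q + AᵀP(A−BK) = [6.9787 -12.0983; -12.0983 25.5869]
tr(P') = 32.5656

32.5656


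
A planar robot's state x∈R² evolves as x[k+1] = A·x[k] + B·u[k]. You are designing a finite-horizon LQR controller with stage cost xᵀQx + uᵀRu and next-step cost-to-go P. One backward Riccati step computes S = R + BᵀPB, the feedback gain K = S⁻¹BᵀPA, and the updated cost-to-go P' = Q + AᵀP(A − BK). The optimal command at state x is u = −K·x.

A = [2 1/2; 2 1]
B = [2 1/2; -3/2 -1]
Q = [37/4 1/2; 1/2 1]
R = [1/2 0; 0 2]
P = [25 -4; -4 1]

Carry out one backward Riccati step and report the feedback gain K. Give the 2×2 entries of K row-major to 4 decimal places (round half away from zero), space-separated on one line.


0.8044 0.1766 -0.2388 -0.1036

BᵀP = [56.0000 -9.5000; 16.5000 -3.0000]
S = R + BᵀPB = [1/2 0; 0 2] + [126.2500 37.5000; 37.5000 11.2500] = [126.7500 37.5000; 37.5000 13.2500]
BᵀPA = [93.0000 18.5000; 27.0000 5.2500]
K = S⁻¹·BᵀPA = [0.8044 0.1766; -0.2388 -0.1036]
A−BK = [0.5106 0.1986; 2.9677 1.1613]
AᵀP(A−BK) = [3.6404 1.3727; 1.3727 0.5267]
P' = Q + AᵀP(A−BK) = [12.8904 1.8727; 1.8727 1.5267]
tr(P') = 14.4170


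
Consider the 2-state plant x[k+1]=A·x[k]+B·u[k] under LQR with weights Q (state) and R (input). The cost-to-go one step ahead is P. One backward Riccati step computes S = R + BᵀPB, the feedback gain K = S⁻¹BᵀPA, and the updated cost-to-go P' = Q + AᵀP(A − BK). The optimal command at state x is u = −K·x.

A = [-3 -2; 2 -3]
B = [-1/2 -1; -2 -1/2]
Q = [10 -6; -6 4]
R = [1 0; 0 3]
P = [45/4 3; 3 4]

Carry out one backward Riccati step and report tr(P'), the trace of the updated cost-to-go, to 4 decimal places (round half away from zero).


BᵀP = [-11.6250 -9.5000; -12.7500 -5.0000]
S = R + BᵀPB = [1 0; 0 3] + [24.8125 16.3750; 16.3750 15.2500] = [25.8125 16.3750; 16.3750 18.2500]
BᵀPA = [15.8750 51.7500; 28.2500 40.5000]
K = S⁻¹·BᵀPA = [-0.8519 1.3859; 2.3123 0.9757]
A−BK = [-1.1136 -0.3314; 1.4524 0.2596]
AᵀP(A−BK) = [29.4512 8.9362; 8.9362 5.7653]
P' = Q + AᵀP(A−BK) = [39.4512 2.9362; 2.9362 9.7653]
tr(P') = 49.2165

49.2165


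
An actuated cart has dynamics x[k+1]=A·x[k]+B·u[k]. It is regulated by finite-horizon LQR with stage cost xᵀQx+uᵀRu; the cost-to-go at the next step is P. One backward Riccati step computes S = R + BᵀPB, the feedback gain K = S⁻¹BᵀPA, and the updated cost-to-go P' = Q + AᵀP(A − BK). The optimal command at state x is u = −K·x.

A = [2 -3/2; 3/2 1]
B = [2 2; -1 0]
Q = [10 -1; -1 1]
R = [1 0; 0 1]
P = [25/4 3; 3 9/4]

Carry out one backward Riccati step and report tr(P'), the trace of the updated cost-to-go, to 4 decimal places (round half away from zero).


BᵀP = [9.5000 3.7500; 12.5000 6.0000]
S = R + BᵀPB = [1 0; 0 1] + [15.2500 19.0000; 19.0000 25.0000] = [16.2500 19.0000; 19.0000 26.0000]
BᵀPA = [24.6250 -10.5000; 34.0000 -12.7500]
K = S⁻¹·BᵀPA = [-0.0935 -0.5000; 1.3760 -0.1250]
A−BK = [-0.5650 -0.2500; 1.4065 0.5000]
AᵀP(A−BK) = [3.5803 0.4375; 0.4375 0.4688]
P' = Q + AᵀP(A−BK) = [13.5803 -0.5625; -0.5625 1.4688]
tr(P') = 15.0490

15.0490


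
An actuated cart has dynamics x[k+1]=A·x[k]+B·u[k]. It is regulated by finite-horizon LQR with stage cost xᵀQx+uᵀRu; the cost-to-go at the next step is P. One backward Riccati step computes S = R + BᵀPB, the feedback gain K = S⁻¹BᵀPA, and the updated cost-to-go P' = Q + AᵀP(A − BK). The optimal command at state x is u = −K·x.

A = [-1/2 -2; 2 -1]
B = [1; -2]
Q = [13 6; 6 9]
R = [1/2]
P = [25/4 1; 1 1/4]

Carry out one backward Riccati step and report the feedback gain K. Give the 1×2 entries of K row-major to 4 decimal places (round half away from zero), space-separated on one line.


-0.3000 -2.4000

BᵀP = [4.2500 0.5000]
S = R + BᵀPB = [1/2] + [3.2500] = [3.7500]
BᵀPA = [-1.1250 -9.0000]
K = S⁻¹·BᵀPA = [-0.3000 -2.4000]
A−BK = [-0.2000 0.4000; 1.4000 -5.8000]
AᵀP(A−BK) = [0.2250 -0.4500; -0.4500 7.6500]
P' = Q + AᵀP(A−BK) = [13.2250 5.5500; 5.5500 16.6500]
tr(P') = 29.8750


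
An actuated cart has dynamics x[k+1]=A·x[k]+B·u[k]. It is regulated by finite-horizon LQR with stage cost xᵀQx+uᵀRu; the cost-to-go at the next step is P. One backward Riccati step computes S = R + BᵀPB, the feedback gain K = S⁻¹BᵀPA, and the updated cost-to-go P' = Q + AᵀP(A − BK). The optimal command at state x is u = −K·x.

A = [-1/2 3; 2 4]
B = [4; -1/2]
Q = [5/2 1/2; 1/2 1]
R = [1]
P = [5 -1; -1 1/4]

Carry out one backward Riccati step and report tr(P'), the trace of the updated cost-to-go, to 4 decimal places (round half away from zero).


BᵀP = [20.5000 -4.1250]
S = R + BᵀPB = [1] + [84.0625] = [85.0625]
BᵀPA = [-18.5000 45.0000]
K = S⁻¹·BᵀPA = [-0.2175 0.5290]
A−BK = [0.3699 0.8839; 1.8913 4.2645]
AᵀP(A−BK) = [0.2265 0.2869; 0.2869 1.1940]
P' = Q + AᵀP(A−BK) = [2.7265 0.7869; 0.7869 2.1940]
tr(P') = 4.9205

4.9205


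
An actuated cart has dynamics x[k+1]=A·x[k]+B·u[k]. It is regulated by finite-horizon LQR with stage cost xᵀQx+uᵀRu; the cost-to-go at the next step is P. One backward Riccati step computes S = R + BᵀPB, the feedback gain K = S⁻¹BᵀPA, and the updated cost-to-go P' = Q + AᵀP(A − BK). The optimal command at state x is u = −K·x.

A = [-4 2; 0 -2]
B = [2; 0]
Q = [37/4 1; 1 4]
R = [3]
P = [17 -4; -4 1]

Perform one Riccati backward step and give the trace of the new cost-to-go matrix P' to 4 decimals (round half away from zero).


29.3627

BᵀP = [34.0000 -8.0000]
S = R + BᵀPB = [3] + [68.0000] = [71.0000]
BᵀPA = [-136.0000 84.0000]
K = S⁻¹·BᵀPA = [-1.9155 1.1831]
A−BK = [-0.1690 -0.3662; 0.0000 -2.0000]
AᵀP(A−BK) = [11.4930 -7.0986; -7.0986 4.6197]
P' = Q + AᵀP(A−BK) = [20.7430 -6.0986; -6.0986 8.6197]
tr(P') = 29.3627


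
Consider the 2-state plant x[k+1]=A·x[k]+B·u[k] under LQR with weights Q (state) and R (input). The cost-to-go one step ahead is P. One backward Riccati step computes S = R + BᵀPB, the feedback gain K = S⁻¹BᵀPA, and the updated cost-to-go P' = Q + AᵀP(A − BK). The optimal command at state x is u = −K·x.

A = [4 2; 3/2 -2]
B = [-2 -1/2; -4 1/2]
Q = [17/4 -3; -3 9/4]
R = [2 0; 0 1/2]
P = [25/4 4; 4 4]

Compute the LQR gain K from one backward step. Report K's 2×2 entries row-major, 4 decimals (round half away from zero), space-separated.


-0.9350 -0.0282 -2.2553 -2.0579

BᵀP = [-28.5000 -24.0000; -1.1250 0.0000]
S = R + BᵀPB = [2 0; 0 1/2] + [153.0000 2.2500; 2.2500 0.5625] = [155.0000 2.2500; 2.2500 1.0625]
BᵀPA = [-150.0000 -9.0000; -4.5000 -2.2500]
K = S⁻¹·BᵀPA = [-0.9350 -0.0282; -2.2553 -2.0579]
A−BK = [1.0023 0.9146; -1.1124 -1.0838]
AᵀP(A−BK) = [6.6006 4.5106; 4.5106 4.1159]
P' = Q + AᵀP(A−BK) = [10.8506 1.5106; 1.5106 6.3659]
tr(P') = 17.2165


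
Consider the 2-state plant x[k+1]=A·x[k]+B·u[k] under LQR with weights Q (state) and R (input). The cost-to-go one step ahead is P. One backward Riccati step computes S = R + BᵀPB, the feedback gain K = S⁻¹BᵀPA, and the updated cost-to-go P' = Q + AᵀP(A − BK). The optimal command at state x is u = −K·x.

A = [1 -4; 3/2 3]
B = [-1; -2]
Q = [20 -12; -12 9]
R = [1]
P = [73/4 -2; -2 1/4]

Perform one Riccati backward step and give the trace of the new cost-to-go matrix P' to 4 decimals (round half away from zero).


BᵀP = [-14.2500 1.5000]
S = R + BᵀPB = [1] + [11.2500] = [12.2500]
BᵀPA = [-12.0000 61.5000]
K = S⁻¹·BᵀPA = [-0.9796 5.0204]
A−BK = [0.0204 1.0204; -0.4592 13.0408]
AᵀP(A−BK) = [1.0574 -5.6301; -5.6301 33.4949]
P' = Q + AᵀP(A−BK) = [21.0574 -17.6301; -17.6301 42.4949]
tr(P') = 63.5523

63.5523


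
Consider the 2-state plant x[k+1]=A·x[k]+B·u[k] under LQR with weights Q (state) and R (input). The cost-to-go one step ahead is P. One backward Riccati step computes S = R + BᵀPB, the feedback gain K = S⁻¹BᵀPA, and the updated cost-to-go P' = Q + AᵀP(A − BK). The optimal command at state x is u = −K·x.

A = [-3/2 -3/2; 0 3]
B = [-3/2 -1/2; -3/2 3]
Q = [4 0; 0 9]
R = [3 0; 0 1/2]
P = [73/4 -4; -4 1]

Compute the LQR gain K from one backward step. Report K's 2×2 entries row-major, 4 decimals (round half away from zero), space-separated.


0.4526 0.3809 0.7958 1.4379

BᵀP = [-21.3750 4.5000; -21.1250 5.0000]
S = R + BᵀPB = [3 0; 0 1/2] + [25.3125 24.1875; 24.1875 25.5625] = [28.3125 24.1875; 24.1875 26.0625]
BᵀPA = [32.0625 45.5625; 31.6875 46.6875]
K = S⁻¹·BᵀPA = [0.4526 0.3809; 0.7958 1.4379]
A−BK = [-0.4232 -0.2098; -1.7084 -0.7424]
AᵀP(A−BK) = [1.3344 1.2875; 1.2875 1.5773]
P' = Q + AᵀP(A−BK) = [5.3344 1.2875; 1.2875 10.5773]
tr(P') = 15.9117


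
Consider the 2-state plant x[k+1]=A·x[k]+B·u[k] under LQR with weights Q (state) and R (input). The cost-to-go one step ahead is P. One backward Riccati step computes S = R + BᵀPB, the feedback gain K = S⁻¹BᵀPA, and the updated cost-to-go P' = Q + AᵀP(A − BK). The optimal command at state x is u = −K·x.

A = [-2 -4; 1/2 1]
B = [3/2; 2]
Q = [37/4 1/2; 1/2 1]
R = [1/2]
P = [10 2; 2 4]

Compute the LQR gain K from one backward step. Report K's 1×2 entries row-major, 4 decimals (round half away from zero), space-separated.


BᵀP = [19.0000 11.0000]
S = R + BᵀPB = [1/2] + [50.5000] = [51.0000]
BᵀPA = [-32.5000 -65.0000]
K = S⁻¹·BᵀPA = [-0.6373 -1.2745]
A−BK = [-1.0441 -2.0882; 1.7745 3.5490]
AᵀP(A−BK) = [16.2892 32.5784; 32.5784 65.1569]
P' = Q + AᵀP(A−BK) = [25.5392 33.0784; 33.0784 66.1569]
tr(P') = 91.6961

-0.6373 -1.2745


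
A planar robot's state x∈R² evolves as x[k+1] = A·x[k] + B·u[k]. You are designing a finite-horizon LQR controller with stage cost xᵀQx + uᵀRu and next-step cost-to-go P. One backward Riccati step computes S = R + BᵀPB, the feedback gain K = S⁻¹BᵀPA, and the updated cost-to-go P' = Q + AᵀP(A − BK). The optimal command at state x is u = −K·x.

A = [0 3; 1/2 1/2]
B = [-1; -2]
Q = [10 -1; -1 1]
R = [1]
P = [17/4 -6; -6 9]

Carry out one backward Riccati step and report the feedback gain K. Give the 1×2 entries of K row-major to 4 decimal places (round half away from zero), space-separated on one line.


-0.3478 1.0000

BᵀP = [7.7500 -12.0000]
S = R + BᵀPB = [1] + [16.2500] = [17.2500]
BᵀPA = [-6.0000 17.2500]
K = S⁻¹·BᵀPA = [-0.3478 1.0000]
A−BK = [-0.3478 4.0000; -0.1957 2.5000]
AᵀP(A−BK) = [0.1630 -0.7500; -0.7500 5.2500]
P' = Q + AᵀP(A−BK) = [10.1630 -1.7500; -1.7500 6.2500]
tr(P') = 16.4130


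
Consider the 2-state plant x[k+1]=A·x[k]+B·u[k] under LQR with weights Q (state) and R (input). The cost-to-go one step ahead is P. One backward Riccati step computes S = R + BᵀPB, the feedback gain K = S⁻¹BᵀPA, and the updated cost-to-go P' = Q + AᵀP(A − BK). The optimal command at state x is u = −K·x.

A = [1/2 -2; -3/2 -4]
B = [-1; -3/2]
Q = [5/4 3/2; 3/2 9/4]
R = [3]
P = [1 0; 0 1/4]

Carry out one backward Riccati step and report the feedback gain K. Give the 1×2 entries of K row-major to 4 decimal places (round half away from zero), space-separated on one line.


BᵀP = [-1.0000 -0.3750]
S = R + BᵀPB = [3] + [1.5625] = [4.5625]
BᵀPA = [0.0625 3.5000]
K = S⁻¹·BᵀPA = [0.0137 0.7671]
A−BK = [0.5137 -1.2329; -1.4795 -2.8493]
AᵀP(A−BK) = [0.8116 0.4521; 0.4521 5.3151]
P' = Q + AᵀP(A−BK) = [2.0616 1.9521; 1.9521 7.5651]
tr(P') = 9.6267

0.0137 0.7671


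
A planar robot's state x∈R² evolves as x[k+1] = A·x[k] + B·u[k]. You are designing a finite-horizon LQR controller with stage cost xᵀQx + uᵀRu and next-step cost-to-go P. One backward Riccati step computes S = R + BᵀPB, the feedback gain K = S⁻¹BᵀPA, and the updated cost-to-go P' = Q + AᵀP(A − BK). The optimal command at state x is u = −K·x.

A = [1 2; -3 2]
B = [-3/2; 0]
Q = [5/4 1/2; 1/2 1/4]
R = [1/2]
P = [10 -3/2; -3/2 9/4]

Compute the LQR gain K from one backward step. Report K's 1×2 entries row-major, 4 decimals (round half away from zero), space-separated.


-0.9457 -1.1087

BᵀP = [-15.0000 2.2500]
S = R + BᵀPB = [1/2] + [22.5000] = [23.0000]
BᵀPA = [-21.7500 -25.5000]
K = S⁻¹·BᵀPA = [-0.9457 -1.1087]
A−BK = [-0.4185 0.3370; -3.0000 2.0000]
AᵀP(A−BK) = [18.6821 -11.6141; -11.6141 8.7283]
P' = Q + AᵀP(A−BK) = [19.9321 -11.1141; -11.1141 8.9783]
tr(P') = 28.9103


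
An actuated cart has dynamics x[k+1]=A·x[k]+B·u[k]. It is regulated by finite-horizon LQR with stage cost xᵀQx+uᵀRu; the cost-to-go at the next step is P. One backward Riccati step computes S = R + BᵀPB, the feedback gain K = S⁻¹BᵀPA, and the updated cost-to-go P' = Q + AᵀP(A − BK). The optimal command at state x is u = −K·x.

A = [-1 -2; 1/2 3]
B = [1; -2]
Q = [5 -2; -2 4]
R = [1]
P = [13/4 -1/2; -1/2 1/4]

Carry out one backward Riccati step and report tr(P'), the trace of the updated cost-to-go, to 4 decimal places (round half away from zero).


12.7091

BᵀP = [4.2500 -1.0000]
S = R + BᵀPB = [1] + [6.2500] = [7.2500]
BᵀPA = [-4.7500 -11.5000]
K = S⁻¹·BᵀPA = [-0.6552 -1.5862]
A−BK = [-0.3448 -0.4138; -0.8103 -0.1724]
AᵀP(A−BK) = [0.7004 1.3405; 1.3405 3.0086]
P' = Q + AᵀP(A−BK) = [5.7004 -0.6595; -0.6595 7.0086]
tr(P') = 12.7091


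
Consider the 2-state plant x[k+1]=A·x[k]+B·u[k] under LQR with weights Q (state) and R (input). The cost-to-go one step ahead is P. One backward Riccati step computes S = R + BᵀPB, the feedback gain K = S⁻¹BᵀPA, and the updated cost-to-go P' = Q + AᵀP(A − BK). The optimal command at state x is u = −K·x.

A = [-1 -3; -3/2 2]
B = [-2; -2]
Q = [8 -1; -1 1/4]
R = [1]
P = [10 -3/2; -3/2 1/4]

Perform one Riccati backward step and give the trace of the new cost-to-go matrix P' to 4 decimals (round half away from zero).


12.9271

BᵀP = [-17.0000 2.5000]
S = R + BᵀPB = [1] + [29.0000] = [30.0000]
BᵀPA = [13.2500 56.0000]
K = S⁻¹·BᵀPA = [0.4417 1.8667]
A−BK = [-0.1167 0.7333; -0.6167 5.7333]
AᵀP(A−BK) = [0.2104 0.7667; 0.7667 4.4667]
P' = Q + AᵀP(A−BK) = [8.2104 -0.2333; -0.2333 4.7167]
tr(P') = 12.9271
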